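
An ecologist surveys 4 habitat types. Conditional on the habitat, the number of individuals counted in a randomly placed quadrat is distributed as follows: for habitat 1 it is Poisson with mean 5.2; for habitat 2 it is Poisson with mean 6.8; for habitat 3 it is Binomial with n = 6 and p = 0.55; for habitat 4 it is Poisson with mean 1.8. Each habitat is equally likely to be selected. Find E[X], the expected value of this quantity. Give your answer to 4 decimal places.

4.2750

Component means — 1: 5.2; 2: 6.8; 3: 3.3; 4: 1.8.
E[X] = 0.25·5.2 + 0.25·6.8 + 0.25·3.3 + 0.25·1.8 = 4.275.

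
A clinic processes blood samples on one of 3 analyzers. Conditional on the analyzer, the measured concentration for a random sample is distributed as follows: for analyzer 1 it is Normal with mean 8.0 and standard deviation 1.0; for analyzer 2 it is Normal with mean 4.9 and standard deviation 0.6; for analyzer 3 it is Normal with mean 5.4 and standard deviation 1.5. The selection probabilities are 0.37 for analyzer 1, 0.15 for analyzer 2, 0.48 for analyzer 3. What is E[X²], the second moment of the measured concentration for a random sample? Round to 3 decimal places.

For each component E[X²] = Var + (mean)², giving 1: 65; 2: 24.37; 3: 31.41.
Overall E[X²] = 0.37·65 + 0.15·24.37 + 0.48·31.41 = 42.7823.

42.782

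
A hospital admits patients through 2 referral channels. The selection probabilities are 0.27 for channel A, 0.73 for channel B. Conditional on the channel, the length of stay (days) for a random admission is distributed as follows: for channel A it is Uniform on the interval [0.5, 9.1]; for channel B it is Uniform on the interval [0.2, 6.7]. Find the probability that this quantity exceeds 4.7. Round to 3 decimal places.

Conditional on each channel, P(X > 4.7): A: 0.511628; B: 0.307692.
By total probability, P(X > 4.7) = 0.27·0.511628 + 0.73·0.307692 = 0.362755.

0.363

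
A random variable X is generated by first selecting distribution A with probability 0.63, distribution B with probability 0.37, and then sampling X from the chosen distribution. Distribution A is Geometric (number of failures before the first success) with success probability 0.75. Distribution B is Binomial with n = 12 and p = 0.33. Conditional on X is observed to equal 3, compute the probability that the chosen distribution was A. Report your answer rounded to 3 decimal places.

0.085

Likelihoods P(X=3 | ·): A: 0.0117188; B: 0.215099.
Posterior ∝ prior × likelihood. Numerator for A: 0.63·0.0117188 = 0.00738281.
Normalizing constant: 0.63·0.0117188 + 0.37·0.215099 = 0.0869693.
P(A | observation) = 0.00738281 / 0.0869693 = 0.0848898.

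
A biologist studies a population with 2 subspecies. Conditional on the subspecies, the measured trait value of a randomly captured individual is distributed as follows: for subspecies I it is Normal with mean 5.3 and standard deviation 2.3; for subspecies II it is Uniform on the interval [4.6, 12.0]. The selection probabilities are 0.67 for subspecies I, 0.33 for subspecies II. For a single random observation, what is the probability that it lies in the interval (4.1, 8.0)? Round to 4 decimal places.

0.5395

Conditional on each subspecies, P(4.1 < X < 8.0): I: 0.578859; II: 0.459459.
By total probability, P(4.1 < X < 8.0) = 0.67·0.578859 + 0.33·0.459459 = 0.539457.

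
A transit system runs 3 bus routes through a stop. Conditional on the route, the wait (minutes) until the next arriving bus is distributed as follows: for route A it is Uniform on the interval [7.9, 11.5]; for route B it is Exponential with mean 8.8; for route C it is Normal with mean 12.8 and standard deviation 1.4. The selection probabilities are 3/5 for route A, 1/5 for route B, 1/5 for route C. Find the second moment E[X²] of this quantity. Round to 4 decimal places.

121.2380

For each component E[X²] = Var + (mean)², giving A: 95.17; B: 154.88; C: 165.8.
Overall E[X²] = 0.6·95.17 + 0.2·154.88 + 0.2·165.8 = 121.238.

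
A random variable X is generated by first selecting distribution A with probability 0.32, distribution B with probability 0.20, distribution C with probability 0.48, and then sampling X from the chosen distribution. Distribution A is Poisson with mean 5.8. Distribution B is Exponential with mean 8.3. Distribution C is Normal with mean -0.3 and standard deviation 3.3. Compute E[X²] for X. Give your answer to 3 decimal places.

45.447

For each component E[X²] = Var + (mean)², giving A: 39.44; B: 137.78; C: 10.98.
Overall E[X²] = 0.32·39.44 + 0.2·137.78 + 0.48·10.98 = 45.4472.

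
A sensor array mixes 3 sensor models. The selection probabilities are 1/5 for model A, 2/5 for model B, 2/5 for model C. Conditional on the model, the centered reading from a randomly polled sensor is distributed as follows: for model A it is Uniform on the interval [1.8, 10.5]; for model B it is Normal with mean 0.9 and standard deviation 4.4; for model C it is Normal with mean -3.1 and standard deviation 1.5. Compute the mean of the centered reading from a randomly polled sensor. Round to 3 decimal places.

0.350

Component means — A: 6.15; B: 0.9; C: -3.1.
E[X] = 0.2·6.15 + 0.4·0.9 + 0.4·-3.1 = 0.35.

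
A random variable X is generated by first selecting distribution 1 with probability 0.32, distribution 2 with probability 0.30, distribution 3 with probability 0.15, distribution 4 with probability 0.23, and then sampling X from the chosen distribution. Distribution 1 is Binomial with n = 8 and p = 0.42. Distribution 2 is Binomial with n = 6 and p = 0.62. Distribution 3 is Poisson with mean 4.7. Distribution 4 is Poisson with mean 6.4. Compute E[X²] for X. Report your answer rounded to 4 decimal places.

For each component E[X²] = Var + (mean)², giving 1: 13.2384; 2: 15.252; 3: 26.79; 4: 47.36.
Overall E[X²] = 0.32·13.2384 + 0.3·15.252 + 0.15·26.79 + 0.23·47.36 = 23.7232.

23.7232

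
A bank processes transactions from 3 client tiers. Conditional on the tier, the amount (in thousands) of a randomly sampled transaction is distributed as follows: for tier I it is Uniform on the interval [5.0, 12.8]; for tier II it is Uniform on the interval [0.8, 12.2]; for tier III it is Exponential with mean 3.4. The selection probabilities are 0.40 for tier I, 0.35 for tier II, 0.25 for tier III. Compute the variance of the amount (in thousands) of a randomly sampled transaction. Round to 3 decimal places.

13.381

Per component, I: μ=8.9, E[X²]=84.28; II: μ=6.5, E[X²]=53.08; III: μ=3.4, E[X²]=23.12.
E[X] = 0.4·8.9 + 0.35·6.5 + 0.25·3.4 = 6.685.
E[X²] = 0.4·84.28 + 0.35·53.08 + 0.25·23.12 = 58.07.
Var(X) = E[X²] − (E[X])² = 58.07 − 44.6892 = 13.3808.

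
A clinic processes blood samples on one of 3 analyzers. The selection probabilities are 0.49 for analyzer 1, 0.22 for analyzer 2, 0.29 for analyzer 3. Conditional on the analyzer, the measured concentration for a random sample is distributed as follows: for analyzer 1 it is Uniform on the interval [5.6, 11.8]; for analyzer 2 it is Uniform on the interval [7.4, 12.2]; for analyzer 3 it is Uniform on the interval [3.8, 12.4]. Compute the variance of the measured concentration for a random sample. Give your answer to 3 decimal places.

Per component, 1: μ=8.7, E[X²]=78.8933; 2: μ=9.8, E[X²]=97.96; 3: μ=8.1, E[X²]=71.7733.
E[X] = 0.49·8.7 + 0.22·9.8 + 0.29·8.1 = 8.768.
E[X²] = 0.49·78.8933 + 0.22·97.96 + 0.29·71.7733 = 81.0232.
Var(X) = E[X²] − (E[X])² = 81.0232 − 76.8778 = 4.14538.

4.145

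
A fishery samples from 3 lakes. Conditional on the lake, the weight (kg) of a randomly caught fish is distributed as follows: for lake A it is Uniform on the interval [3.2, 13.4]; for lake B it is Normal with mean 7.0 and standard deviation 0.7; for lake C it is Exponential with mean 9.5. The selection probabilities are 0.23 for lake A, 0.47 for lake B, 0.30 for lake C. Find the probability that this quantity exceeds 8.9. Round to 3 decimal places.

Conditional on each lake, P(X > 8.9): A: 0.441176; B: 0.00332094; C: 0.391863.
By total probability, P(X > 8.9) = 0.23·0.441176 + 0.47·0.00332094 + 0.3·0.391863 = 0.22059.

0.221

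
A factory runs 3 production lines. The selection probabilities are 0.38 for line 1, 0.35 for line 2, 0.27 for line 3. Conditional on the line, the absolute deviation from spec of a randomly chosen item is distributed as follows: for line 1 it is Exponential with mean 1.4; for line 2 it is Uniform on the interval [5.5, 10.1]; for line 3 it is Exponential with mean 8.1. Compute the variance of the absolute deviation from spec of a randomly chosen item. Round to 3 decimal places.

29.139

Per component, 1: μ=1.4, E[X²]=3.92; 2: μ=7.8, E[X²]=62.6033; 3: μ=8.1, E[X²]=131.22.
E[X] = 0.38·1.4 + 0.35·7.8 + 0.27·8.1 = 5.449.
E[X²] = 0.38·3.92 + 0.35·62.6033 + 0.27·131.22 = 58.8302.
Var(X) = E[X²] − (E[X])² = 58.8302 − 29.6916 = 29.1386.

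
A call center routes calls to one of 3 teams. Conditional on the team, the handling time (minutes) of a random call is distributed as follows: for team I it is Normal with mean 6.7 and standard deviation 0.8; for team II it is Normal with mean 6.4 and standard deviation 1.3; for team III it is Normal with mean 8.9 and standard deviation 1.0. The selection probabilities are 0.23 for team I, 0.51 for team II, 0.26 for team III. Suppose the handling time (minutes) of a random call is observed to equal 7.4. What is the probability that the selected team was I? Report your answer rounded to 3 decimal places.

0.343

Likelihoods f(7.4 | ·): I: 0.340069; II: 0.228285; III: 0.129518.
Posterior ∝ prior × likelihood. Numerator for I: 0.23·0.340069 = 0.0782158.
Normalizing constant: 0.23·0.340069 + 0.51·0.228285 + 0.26·0.129518 = 0.228316.
P(I | observation) = 0.0782158 / 0.228316 = 0.342577.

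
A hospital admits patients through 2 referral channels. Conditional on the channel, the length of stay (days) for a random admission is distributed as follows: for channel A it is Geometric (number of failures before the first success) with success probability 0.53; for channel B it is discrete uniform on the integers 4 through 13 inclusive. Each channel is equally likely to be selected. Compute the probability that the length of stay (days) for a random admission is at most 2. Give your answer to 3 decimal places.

0.448

Conditional on each channel, P(X ≤ 2): A: 0.896177; B: 0.
By total probability, P(X ≤ 2) = 0.5·0.896177 + 0.5·0 = 0.448089.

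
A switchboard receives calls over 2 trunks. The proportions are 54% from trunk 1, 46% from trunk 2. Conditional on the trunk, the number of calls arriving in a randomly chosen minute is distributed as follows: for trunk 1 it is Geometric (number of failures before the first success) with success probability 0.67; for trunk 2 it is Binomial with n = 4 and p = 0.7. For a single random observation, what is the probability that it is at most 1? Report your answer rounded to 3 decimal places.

0.520

Conditional on each trunk, P(X ≤ 1): 1: 0.8911; 2: 0.0837.
By total probability, P(X ≤ 1) = 0.54·0.8911 + 0.46·0.0837 = 0.519696.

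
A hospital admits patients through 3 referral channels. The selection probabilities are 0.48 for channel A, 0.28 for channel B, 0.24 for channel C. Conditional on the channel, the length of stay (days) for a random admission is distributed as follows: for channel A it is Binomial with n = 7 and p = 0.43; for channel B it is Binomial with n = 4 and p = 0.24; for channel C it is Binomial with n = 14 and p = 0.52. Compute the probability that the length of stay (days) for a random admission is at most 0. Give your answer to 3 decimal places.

0.103

Conditional on each channel, P(X ≤ 0): A: 0.019549; B: 0.333622; C: 3.44649e-05.
By total probability, P(X ≤ 0) = 0.48·0.019549 + 0.28·0.333622 + 0.24·3.44649e-05 = 0.102806.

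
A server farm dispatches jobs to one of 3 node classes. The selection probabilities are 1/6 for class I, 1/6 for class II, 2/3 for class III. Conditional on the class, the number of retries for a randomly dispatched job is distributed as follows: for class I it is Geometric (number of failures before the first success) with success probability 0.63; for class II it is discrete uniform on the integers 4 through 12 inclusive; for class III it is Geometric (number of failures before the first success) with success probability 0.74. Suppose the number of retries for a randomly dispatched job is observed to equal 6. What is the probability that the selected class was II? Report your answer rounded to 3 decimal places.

0.978

Likelihoods P(X=6 | ·): I: 0.00161641; II: 0.111111; III: 0.000228598.
Posterior ∝ prior × likelihood. Numerator for II: 0.166667·0.111111 = 0.0185185.
Normalizing constant: 0.166667·0.00161641 + 0.166667·0.111111 + 0.666667·0.000228598 = 0.0189403.
P(II | observation) = 0.0185185 / 0.0189403 = 0.97773.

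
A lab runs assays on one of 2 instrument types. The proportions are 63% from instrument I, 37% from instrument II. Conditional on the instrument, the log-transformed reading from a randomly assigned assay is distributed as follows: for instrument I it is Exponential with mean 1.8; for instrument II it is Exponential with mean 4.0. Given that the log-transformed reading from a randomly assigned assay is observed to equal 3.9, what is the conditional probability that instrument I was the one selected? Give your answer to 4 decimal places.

Likelihoods f(3.9 | ·): I: 0.0636438; II: 0.0942981.
Posterior ∝ prior × likelihood. Numerator for I: 0.63·0.0636438 = 0.0400956.
Normalizing constant: 0.63·0.0636438 + 0.37·0.0942981 = 0.0749859.
P(I | observation) = 0.0400956 / 0.0749859 = 0.534709.

0.5347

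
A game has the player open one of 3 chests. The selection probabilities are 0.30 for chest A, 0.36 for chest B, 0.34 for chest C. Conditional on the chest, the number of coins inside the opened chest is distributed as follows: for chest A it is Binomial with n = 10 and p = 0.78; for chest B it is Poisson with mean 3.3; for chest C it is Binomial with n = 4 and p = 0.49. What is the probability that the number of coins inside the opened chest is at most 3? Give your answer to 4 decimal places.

Conditional on each chest, P(X ≤ 3): A: 0.00158036; B: 0.580338; C: 0.942352.
By total probability, P(X ≤ 3) = 0.3·0.00158036 + 0.36·0.580338 + 0.34·0.942352 = 0.529796.

0.5298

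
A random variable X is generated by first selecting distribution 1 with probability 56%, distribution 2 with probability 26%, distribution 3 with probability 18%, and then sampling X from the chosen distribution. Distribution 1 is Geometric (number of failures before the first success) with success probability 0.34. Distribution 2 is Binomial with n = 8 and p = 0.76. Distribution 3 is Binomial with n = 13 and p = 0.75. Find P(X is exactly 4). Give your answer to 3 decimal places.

0.056

Conditional on each component, P(X = 4): 1: 0.0645141; 2: 0.0774814; 3: 0.000863001.
By total probability, P(X = 4) = 0.56·0.0645141 + 0.26·0.0774814 + 0.18·0.000863001 = 0.0564284.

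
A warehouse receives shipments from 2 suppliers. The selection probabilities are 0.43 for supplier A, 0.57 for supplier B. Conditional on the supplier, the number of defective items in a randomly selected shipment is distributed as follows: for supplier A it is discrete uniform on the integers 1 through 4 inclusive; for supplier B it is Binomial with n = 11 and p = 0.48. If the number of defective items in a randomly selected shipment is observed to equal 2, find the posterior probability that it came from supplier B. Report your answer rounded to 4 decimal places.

Likelihoods P(X=2 | ·): A: 0.25; B: 0.035227.
Posterior ∝ prior × likelihood. Numerator for B: 0.57·0.035227 = 0.0200794.
Normalizing constant: 0.43·0.25 + 0.57·0.035227 = 0.127579.
P(B | observation) = 0.0200794 / 0.127579 = 0.157387.

0.1574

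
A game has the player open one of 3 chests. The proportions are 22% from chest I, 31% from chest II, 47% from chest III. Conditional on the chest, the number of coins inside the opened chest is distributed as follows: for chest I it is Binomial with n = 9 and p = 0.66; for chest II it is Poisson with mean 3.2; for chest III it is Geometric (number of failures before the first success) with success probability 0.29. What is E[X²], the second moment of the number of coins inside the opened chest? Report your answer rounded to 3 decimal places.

For each component E[X²] = Var + (mean)², giving I: 37.3032; II: 13.44; III: 14.4364.
Overall E[X²] = 0.22·37.3032 + 0.31·13.44 + 0.47·14.4364 = 19.1582.

19.158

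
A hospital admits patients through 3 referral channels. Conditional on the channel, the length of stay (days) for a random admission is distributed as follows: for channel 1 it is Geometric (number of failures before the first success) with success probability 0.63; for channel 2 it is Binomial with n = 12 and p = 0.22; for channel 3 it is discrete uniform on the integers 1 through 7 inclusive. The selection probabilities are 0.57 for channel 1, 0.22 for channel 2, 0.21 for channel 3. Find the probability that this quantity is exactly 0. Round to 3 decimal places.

0.370

Conditional on each channel, P(X = 0): 1: 0.63; 2: 0.0507149; 3: 0.
By total probability, P(X = 0) = 0.57·0.63 + 0.22·0.0507149 + 0.21·0 = 0.370257.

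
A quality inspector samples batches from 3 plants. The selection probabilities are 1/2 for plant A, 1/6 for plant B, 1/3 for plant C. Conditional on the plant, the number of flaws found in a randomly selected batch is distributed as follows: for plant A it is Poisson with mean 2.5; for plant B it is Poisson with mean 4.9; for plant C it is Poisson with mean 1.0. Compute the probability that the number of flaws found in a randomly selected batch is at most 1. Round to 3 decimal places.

Conditional on each plant, P(X ≤ 1): A: 0.287297; B: 0.0439348; C: 0.735759.
By total probability, P(X ≤ 1) = 0.5·0.287297 + 0.166667·0.0439348 + 0.333333·0.735759 = 0.396224.

0.396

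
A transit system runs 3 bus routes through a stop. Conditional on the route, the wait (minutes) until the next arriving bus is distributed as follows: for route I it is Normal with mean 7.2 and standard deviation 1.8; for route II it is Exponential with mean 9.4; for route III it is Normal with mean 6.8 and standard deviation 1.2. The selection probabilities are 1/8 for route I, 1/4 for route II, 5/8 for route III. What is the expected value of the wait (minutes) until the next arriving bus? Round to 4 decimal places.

Component means — I: 7.2; II: 9.4; III: 6.8.
E[X] = 0.125·7.2 + 0.25·9.4 + 0.625·6.8 = 7.5.

7.5000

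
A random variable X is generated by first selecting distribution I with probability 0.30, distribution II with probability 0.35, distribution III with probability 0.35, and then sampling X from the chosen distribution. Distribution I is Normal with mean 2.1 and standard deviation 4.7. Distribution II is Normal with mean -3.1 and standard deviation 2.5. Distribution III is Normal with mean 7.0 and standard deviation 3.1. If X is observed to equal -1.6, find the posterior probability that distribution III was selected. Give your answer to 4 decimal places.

Likelihoods f(-1.6 | ·): I: 0.0622641; II: 0.13329; III: 0.00274379.
Posterior ∝ prior × likelihood. Numerator for III: 0.35·0.00274379 = 0.000960326.
Normalizing constant: 0.3·0.0622641 + 0.35·0.13329 + 0.35·0.00274379 = 0.066291.
P(III | observation) = 0.000960326 / 0.066291 = 0.0144865.

0.0145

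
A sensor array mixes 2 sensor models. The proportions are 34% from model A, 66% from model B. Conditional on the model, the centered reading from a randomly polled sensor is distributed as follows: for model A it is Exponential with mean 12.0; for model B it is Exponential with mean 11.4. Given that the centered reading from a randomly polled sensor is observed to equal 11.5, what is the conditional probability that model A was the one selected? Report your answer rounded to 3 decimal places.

0.340

Likelihoods f(11.5 | ·): A: 0.031961; B: 0.0319883.
Posterior ∝ prior × likelihood. Numerator for A: 0.34·0.031961 = 0.0108667.
Normalizing constant: 0.34·0.031961 + 0.66·0.0319883 = 0.031979.
P(A | observation) = 0.0108667 / 0.031979 = 0.339808.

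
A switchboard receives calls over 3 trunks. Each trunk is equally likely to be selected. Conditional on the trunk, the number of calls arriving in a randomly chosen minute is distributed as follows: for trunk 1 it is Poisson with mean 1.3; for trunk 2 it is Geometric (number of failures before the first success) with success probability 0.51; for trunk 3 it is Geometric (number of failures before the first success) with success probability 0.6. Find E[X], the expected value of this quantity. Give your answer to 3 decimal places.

Component means — 1: 1.3; 2: 0.960784; 3: 0.666667.
E[X] = 0.333333·1.3 + 0.333333·0.960784 + 0.333333·0.666667 = 0.975817.

0.976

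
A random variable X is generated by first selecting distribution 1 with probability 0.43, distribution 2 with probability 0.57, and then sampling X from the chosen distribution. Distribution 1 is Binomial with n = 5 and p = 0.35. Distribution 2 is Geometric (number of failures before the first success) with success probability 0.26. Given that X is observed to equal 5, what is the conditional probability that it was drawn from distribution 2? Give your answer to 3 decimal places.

Likelihoods P(X=5 | ·): 1: 0.00525219; 2: 0.0576942.
Posterior ∝ prior × likelihood. Numerator for 2: 0.57·0.0576942 = 0.0328857.
Normalizing constant: 0.43·0.00525219 + 0.57·0.0576942 = 0.0351441.
P(2 | observation) = 0.0328857 / 0.0351441 = 0.935738.

0.936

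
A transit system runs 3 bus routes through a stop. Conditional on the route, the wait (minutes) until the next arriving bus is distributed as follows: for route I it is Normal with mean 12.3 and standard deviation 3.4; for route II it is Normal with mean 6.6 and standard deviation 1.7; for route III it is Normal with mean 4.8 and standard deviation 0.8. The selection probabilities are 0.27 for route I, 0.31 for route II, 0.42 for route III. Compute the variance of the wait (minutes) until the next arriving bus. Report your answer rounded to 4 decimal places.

13.8059

Per component, I: μ=12.3, E[X²]=162.85; II: μ=6.6, E[X²]=46.45; III: μ=4.8, E[X²]=23.68.
E[X] = 0.27·12.3 + 0.31·6.6 + 0.42·4.8 = 7.383.
E[X²] = 0.27·162.85 + 0.31·46.45 + 0.42·23.68 = 68.3146.
Var(X) = E[X²] − (E[X])² = 68.3146 − 54.5087 = 13.8059.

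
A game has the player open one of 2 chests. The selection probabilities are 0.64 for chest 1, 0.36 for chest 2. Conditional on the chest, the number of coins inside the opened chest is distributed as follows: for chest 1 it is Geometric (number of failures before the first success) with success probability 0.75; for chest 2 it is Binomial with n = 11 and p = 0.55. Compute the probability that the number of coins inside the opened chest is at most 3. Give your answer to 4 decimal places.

0.6594

Conditional on each chest, P(X ≤ 3): 1: 0.996094; 2: 0.0609632.
By total probability, P(X ≤ 3) = 0.64·0.996094 + 0.36·0.0609632 = 0.659447.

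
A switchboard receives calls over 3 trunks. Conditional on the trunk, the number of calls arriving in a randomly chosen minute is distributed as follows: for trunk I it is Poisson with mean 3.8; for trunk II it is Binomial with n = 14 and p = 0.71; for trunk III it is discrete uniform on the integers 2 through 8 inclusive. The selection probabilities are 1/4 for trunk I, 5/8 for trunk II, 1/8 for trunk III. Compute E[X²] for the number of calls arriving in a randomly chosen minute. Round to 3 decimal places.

For each component E[X²] = Var + (mean)², giving I: 18.24; II: 101.686; III: 29.
Overall E[X²] = 0.25·18.24 + 0.625·101.686 + 0.125·29 = 71.7389.

71.739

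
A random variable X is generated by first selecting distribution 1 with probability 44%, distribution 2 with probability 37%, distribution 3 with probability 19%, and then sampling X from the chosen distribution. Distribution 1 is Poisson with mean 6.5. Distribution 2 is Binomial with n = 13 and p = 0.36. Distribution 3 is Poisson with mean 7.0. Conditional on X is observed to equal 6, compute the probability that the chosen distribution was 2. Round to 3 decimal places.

0.384

Likelihoods P(X=6 | ·): 1: 0.157483; 2: 0.164283; 3: 0.149003.
Posterior ∝ prior × likelihood. Numerator for 2: 0.37·0.164283 = 0.0607846.
Normalizing constant: 0.44·0.157483 + 0.37·0.164283 + 0.19·0.149003 = 0.158388.
P(2 | observation) = 0.0607846 / 0.158388 = 0.383771.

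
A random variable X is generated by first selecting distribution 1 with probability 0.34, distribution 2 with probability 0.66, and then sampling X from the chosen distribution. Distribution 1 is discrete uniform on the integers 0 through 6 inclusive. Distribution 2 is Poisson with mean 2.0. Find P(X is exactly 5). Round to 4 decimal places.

0.0724

Conditional on each component, P(X = 5): 1: 0.142857; 2: 0.0360894.
By total probability, P(X = 5) = 0.34·0.142857 + 0.66·0.0360894 = 0.0723904.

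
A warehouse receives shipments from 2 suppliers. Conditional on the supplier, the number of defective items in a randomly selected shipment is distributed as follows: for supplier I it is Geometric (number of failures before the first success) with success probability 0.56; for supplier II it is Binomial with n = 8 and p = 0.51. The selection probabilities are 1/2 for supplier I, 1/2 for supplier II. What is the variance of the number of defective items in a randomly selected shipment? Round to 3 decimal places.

4.414

Per component, I: μ=0.785714, E[X²]=2.02041; II: μ=4.08, E[X²]=18.6456.
E[X] = 0.5·0.785714 + 0.5·4.08 = 2.43286.
E[X²] = 0.5·2.02041 + 0.5·18.6456 = 10.333.
Var(X) = E[X²] − (E[X])² = 10.333 − 5.91879 = 4.41421.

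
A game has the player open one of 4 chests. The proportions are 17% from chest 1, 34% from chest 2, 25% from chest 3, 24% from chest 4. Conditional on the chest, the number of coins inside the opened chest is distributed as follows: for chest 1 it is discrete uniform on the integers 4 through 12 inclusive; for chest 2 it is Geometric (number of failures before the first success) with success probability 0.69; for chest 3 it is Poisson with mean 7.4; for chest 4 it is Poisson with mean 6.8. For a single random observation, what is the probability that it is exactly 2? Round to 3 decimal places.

Conditional on each chest, P(X = 2): 1: 0; 2: 0.066309; 3: 0.0167361; 4: 0.0257505.
By total probability, P(X = 2) = 0.17·0 + 0.34·0.066309 + 0.25·0.0167361 + 0.24·0.0257505 = 0.0329092.

0.033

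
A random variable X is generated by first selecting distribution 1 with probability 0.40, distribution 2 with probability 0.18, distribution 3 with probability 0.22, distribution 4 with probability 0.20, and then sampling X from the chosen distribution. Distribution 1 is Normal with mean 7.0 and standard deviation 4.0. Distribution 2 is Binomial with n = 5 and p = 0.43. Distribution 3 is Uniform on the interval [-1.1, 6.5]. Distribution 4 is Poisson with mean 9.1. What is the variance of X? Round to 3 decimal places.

16.726

Per component, 1: μ=7, E[X²]=65; 2: μ=2.15, E[X²]=5.848; 3: μ=2.7, E[X²]=12.1033; 4: μ=9.1, E[X²]=91.91.
E[X] = 0.4·7 + 0.18·2.15 + 0.22·2.7 + 0.2·9.1 = 5.601.
E[X²] = 0.4·65 + 0.18·5.848 + 0.22·12.1033 + 0.2·91.91 = 48.0974.
Var(X) = E[X²] − (E[X])² = 48.0974 − 31.3712 = 16.7262.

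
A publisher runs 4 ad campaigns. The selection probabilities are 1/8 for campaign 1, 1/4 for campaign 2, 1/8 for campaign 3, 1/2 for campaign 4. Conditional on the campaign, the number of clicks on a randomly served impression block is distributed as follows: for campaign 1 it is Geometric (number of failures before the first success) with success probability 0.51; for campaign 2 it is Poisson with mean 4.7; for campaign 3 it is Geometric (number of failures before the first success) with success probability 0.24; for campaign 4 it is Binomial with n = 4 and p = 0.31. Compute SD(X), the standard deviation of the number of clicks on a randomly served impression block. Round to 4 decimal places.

Per component, 1: μ=0.960784, E[X²]=2.807; 2: μ=4.7, E[X²]=26.79; 3: μ=3.16667, E[X²]=23.2222; 4: μ=1.24, E[X²]=2.3932.
E[X] = 0.125·0.960784 + 0.25·4.7 + 0.125·3.16667 + 0.5·1.24 = 2.31093.
E[X²] = 0.125·2.807 + 0.25·26.79 + 0.125·23.2222 + 0.5·2.3932 = 11.1478.
Var(X) = E[X²] − (E[X])² = 11.1478 − 5.3404 = 5.80735.
SD(X) = √5.80735 = 2.40984.

2.4098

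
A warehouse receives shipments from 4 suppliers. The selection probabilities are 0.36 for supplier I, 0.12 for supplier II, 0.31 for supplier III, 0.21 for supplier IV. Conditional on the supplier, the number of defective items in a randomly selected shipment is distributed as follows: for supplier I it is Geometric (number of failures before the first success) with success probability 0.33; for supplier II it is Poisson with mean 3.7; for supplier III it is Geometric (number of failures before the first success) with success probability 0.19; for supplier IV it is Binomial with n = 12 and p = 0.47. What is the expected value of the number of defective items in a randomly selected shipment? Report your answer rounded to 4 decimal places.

3.6809

Component means — I: 2.0303; II: 3.7; III: 4.26316; IV: 5.64.
E[X] = 0.36·2.0303 + 0.12·3.7 + 0.31·4.26316 + 0.21·5.64 = 3.68089.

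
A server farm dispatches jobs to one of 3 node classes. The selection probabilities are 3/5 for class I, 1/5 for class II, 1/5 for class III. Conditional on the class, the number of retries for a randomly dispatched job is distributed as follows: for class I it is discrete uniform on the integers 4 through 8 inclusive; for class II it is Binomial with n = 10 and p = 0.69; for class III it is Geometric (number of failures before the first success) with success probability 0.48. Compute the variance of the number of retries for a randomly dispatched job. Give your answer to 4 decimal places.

Per component, I: μ=6, E[X²]=38; II: μ=6.9, E[X²]=49.749; III: μ=1.08333, E[X²]=3.43056.
E[X] = 0.6·6 + 0.2·6.9 + 0.2·1.08333 = 5.19667.
E[X²] = 0.6·38 + 0.2·49.749 + 0.2·3.43056 = 33.4359.
Var(X) = E[X²] − (E[X])² = 33.4359 − 27.0053 = 6.43057.

6.4306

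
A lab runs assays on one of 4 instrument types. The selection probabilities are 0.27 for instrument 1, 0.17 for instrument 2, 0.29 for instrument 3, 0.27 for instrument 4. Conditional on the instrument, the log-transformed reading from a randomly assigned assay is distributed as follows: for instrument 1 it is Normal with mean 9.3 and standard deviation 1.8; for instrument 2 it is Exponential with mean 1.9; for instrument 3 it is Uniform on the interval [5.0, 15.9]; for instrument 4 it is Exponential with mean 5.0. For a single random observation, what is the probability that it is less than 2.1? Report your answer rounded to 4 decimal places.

Conditional on each instrument, P(X < 2.1): 1: 3.16712e-05; 2: 0.668876; 3: 0; 4: 0.342953.
By total probability, P(X < 2.1) = 0.27·3.16712e-05 + 0.17·0.668876 + 0.29·0 + 0.27·0.342953 = 0.206315.

0.2063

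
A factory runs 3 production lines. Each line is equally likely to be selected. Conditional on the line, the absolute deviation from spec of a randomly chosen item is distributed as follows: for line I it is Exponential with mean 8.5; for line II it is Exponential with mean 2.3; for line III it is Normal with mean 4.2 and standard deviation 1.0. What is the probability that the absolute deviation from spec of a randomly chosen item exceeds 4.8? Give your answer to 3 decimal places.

Conditional on each line, P(X > 4.8): I: 0.568527; II: 0.124064; III: 0.274253.
By total probability, P(X > 4.8) = 0.333333·0.568527 + 0.333333·0.124064 + 0.333333·0.274253 = 0.322282.

0.322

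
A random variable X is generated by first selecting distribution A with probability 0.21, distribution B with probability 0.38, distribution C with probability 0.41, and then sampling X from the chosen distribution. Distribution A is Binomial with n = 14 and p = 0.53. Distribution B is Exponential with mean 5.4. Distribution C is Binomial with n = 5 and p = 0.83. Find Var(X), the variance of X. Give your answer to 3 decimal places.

Per component, A: μ=7.42, E[X²]=58.5438; B: μ=5.4, E[X²]=58.32; C: μ=4.15, E[X²]=17.928.
E[X] = 0.21·7.42 + 0.38·5.4 + 0.41·4.15 = 5.3117.
E[X²] = 0.21·58.5438 + 0.38·58.32 + 0.41·17.928 = 41.8063.
Var(X) = E[X²] − (E[X])² = 41.8063 − 28.2142 = 13.5921.

13.592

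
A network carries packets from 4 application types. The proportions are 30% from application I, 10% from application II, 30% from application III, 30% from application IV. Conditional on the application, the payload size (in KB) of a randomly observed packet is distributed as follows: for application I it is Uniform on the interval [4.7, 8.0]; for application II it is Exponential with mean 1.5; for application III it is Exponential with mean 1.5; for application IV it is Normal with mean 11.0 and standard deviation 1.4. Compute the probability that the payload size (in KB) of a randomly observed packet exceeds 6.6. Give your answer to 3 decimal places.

0.432

Conditional on each application, P(X > 6.6): I: 0.424242; II: 0.0122773; III: 0.0122773; IV: 0.999163.
By total probability, P(X > 6.6) = 0.3·0.424242 + 0.1·0.0122773 + 0.3·0.0122773 + 0.3·0.999163 = 0.431933.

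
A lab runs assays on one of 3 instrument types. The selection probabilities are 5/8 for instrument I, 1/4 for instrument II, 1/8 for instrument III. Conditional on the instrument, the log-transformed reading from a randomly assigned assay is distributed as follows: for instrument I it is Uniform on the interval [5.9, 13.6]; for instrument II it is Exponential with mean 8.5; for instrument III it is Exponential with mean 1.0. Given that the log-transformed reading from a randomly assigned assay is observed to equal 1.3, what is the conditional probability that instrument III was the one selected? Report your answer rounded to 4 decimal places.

Likelihoods f(1.3 | ·): I: 0; II: 0.100962; III: 0.272532.
Posterior ∝ prior × likelihood. Numerator for III: 0.125·0.272532 = 0.0340665.
Normalizing constant: 0.625·0 + 0.25·0.100962 + 0.125·0.272532 = 0.0593071.
P(III | observation) = 0.0340665 / 0.0593071 = 0.574408.

0.5744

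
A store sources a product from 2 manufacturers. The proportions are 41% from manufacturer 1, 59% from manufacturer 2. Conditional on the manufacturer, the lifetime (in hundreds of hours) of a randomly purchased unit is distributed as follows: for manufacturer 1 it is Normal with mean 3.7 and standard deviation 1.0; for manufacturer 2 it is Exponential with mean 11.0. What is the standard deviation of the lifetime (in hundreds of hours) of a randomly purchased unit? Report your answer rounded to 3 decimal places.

9.203

Per component, 1: μ=3.7, E[X²]=14.69; 2: μ=11, E[X²]=242.
E[X] = 0.41·3.7 + 0.59·11 = 8.007.
E[X²] = 0.41·14.69 + 0.59·242 = 148.803.
Var(X) = E[X²] − (E[X])² = 148.803 − 64.112 = 84.6909.
SD(X) = √84.6909 = 9.20276.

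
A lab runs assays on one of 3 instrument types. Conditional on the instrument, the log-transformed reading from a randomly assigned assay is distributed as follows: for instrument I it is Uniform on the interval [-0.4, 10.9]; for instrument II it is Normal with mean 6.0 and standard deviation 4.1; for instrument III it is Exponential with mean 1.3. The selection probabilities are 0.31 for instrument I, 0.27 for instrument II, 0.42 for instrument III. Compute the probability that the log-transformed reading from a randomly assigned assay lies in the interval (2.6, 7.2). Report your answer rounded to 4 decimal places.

0.2925

Conditional on each instrument, P(2.6 < X < 7.2): I: 0.40708; II: 0.411641; III: 0.131403.
By total probability, P(2.6 < X < 7.2) = 0.31·0.40708 + 0.27·0.411641 + 0.42·0.131403 = 0.292527.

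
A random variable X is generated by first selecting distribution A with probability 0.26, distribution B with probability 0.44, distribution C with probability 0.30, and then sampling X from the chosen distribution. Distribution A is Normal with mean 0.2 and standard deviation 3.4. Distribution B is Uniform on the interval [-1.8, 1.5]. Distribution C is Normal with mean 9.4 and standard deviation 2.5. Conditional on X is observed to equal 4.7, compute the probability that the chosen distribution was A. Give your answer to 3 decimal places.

0.608

Likelihoods f(4.7 | ·): A: 0.0488706; B: 0; C: 0.0272574.
Posterior ∝ prior × likelihood. Numerator for A: 0.26·0.0488706 = 0.0127064.
Normalizing constant: 0.26·0.0488706 + 0.44·0 + 0.3·0.0272574 = 0.0208836.
P(A | observation) = 0.0127064 / 0.0208836 = 0.608438.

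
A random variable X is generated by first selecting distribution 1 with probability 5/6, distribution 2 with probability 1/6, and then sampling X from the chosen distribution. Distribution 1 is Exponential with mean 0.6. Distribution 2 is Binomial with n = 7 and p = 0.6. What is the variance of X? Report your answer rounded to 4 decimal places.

2.3800

Per component, 1: μ=0.6, E[X²]=0.72; 2: μ=4.2, E[X²]=19.32.
E[X] = 0.833333·0.6 + 0.166667·4.2 = 1.2.
E[X²] = 0.833333·0.72 + 0.166667·19.32 = 3.82.
Var(X) = E[X²] − (E[X])² = 3.82 − 1.44 = 2.38.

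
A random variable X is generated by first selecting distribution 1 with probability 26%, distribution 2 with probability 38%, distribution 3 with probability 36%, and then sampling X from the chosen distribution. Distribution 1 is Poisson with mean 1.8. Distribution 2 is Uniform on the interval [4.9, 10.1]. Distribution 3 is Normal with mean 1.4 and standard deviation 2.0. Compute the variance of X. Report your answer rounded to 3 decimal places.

Per component, 1: μ=1.8, E[X²]=5.04; 2: μ=7.5, E[X²]=58.5033; 3: μ=1.4, E[X²]=5.96.
E[X] = 0.26·1.8 + 0.38·7.5 + 0.36·1.4 = 3.822.
E[X²] = 0.26·5.04 + 0.38·58.5033 + 0.36·5.96 = 25.6873.
Var(X) = E[X²] − (E[X])² = 25.6873 − 14.6077 = 11.0796.

11.080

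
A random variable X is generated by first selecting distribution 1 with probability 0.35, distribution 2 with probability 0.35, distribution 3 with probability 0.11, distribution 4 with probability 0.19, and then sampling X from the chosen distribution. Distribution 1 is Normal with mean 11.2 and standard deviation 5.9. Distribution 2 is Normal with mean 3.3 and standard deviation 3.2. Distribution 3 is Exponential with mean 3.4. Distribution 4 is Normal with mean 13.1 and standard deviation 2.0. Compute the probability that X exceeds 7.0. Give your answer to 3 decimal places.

Conditional on each component, P(X > 7.0): 1: 0.761726; 2: 0.123789; 3: 0.127604; 4: 0.998856.
By total probability, P(X > 7.0) = 0.35·0.761726 + 0.35·0.123789 + 0.11·0.127604 + 0.19·0.998856 = 0.513749.

0.514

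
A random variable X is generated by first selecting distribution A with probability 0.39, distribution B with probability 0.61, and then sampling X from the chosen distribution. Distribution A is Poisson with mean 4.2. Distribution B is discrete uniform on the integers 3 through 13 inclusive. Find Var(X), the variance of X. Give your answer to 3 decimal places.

11.173

Per component, A: μ=4.2, E[X²]=21.84; B: μ=8, E[X²]=74.
E[X] = 0.39·4.2 + 0.61·8 = 6.518.
E[X²] = 0.39·21.84 + 0.61·74 = 53.6576.
Var(X) = E[X²] − (E[X])² = 53.6576 − 42.4843 = 11.1733.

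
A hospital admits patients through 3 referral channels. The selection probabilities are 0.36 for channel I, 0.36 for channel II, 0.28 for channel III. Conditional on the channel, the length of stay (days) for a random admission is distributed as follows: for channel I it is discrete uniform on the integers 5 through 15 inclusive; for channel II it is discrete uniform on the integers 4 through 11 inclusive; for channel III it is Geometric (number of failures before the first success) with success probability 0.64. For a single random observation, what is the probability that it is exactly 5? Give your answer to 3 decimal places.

Conditional on each channel, P(X = 5): I: 0.0909091; II: 0.125; III: 0.00386984.
By total probability, P(X = 5) = 0.36·0.0909091 + 0.36·0.125 + 0.28·0.00386984 = 0.0788108.

0.079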